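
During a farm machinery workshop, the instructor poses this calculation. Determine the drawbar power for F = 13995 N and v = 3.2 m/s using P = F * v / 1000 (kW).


P = F * v / 1000
  = 13995 * 3.2 / 1000
  = 44784 / 1000
  = 44.78 kW


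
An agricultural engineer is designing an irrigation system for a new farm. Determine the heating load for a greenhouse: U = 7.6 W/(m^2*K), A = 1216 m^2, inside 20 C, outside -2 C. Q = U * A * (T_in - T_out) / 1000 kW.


dT = 20 - (-2) = 22 K
Q = U * A * dT
  = 7.6 * 1216 * 22
  = 203315.20 W = 203.32 kW


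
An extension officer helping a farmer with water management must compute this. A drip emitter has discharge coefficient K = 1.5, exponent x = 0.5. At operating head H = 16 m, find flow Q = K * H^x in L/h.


Q = K * H^x
  = 1.5 * 16^0.5
  = 1.5 * 4
  = 6 L/h


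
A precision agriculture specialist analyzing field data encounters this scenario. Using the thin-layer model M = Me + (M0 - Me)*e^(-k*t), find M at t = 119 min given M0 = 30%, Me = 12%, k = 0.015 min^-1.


M = Me + (M0 - Me) * e^(-k*t)
  = 12 + (30 - 12) * e^(-0.015*119)
  = 12 + 18 * e^(-1.785)
  = 12 + 18 * 0.16780
  = 12 + 3.0203
  = 15.02%


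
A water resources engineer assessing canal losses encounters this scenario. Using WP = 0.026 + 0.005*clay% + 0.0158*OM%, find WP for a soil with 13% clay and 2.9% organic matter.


WP = 0.026 + 0.005*13 + 0.0158*2.9
   = 0.026 + 0.0650 + 0.0458
   = 0.1368


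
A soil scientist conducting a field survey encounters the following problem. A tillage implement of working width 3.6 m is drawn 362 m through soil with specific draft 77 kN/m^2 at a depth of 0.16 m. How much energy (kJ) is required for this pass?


E = k * d * w * L
  = 77 * 0.16 * 3.6 * 362
  = 16055.42 kJ


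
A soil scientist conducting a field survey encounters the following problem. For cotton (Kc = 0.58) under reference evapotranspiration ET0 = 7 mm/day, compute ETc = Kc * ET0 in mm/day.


ETc = Kc * ET0
    = 0.58 * 7
    = 4.06 mm/day


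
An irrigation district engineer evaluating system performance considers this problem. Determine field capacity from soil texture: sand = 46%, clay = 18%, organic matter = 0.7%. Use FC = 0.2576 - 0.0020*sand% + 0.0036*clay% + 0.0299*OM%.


FC = 0.2576 - 0.0020*46 + 0.0036*18 + 0.0299*0.7
   = 0.2576 - 0.0920 + 0.0648 + 0.0209
   = 0.2513


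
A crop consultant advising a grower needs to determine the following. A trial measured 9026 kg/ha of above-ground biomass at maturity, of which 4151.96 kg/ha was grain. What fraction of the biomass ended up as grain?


HI = grain_yield / biomass
   = 4151.96 / 9026
   = 0.46


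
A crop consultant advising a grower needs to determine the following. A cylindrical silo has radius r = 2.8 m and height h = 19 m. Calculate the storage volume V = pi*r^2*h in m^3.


V = pi * r^2 * h
  = pi * 2.8^2 * 19
  = pi * 7.84 * 19
  = 467.97 m^3


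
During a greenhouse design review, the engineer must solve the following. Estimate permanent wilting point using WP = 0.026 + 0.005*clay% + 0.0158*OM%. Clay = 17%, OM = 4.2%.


WP = 0.026 + 0.005*17 + 0.0158*4.2
   = 0.026 + 0.0850 + 0.0664
   = 0.1774


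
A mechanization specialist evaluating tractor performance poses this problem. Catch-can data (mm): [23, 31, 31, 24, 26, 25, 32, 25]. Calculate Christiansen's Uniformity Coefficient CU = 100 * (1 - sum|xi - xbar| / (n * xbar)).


xbar = 217 / 8 = 27.125
sum|xi - xbar| = 25.250
CU = 100 * (1 - 25.250 / (8 * 27.125))
   = 100 * (1 - 0.1164)
   = 88.36%


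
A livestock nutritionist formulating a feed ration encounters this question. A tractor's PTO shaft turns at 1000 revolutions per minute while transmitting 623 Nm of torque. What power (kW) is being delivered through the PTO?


P = 2*pi*n*T / 60000
  = 2*pi * 1000 * 623 / 60000
  = 3914424.45 / 60000
  = 65.24 kW


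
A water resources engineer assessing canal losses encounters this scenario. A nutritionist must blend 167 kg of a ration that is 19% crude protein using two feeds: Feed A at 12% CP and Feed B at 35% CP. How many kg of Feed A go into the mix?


parts_A = CP_b - target = 35 - 19 = 16
parts_B = target - CP_a = 19 - 12 = 7
total_parts = 16 + 7 = 23
Feed A = 167 * 16 / 23 = 116.17 kg
Feed B = 167 * 7 / 23 = 50.83 kg

116.17 kg


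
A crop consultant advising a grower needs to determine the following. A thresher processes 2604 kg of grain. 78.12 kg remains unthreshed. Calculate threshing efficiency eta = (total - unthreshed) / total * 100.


eta = (total - unthreshed) / total * 100
    = (2604 - 78.12) / 2604 * 100
    = 2525.88 / 2604 * 100
    = 97%


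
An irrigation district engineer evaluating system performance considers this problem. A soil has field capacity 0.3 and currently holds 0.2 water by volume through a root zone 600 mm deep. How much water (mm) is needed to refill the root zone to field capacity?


SMD = (FC - theta) * D
    = (0.3 - 0.2) * 600
    = 0.100 * 600
    = 60 mm


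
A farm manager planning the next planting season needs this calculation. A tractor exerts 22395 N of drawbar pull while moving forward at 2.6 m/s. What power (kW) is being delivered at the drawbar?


P = F * v / 1000
  = 22395 * 2.6 / 1000
  = 58227 / 1000
  = 58.23 kW


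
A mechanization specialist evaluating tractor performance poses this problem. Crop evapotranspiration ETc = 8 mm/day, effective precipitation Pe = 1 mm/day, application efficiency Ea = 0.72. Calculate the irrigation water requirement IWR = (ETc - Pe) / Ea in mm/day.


IWR = (ETc - Pe) / Ea
    = (8 - 1) / 0.72
    = 7 / 0.72
    = 9.72 mm/day


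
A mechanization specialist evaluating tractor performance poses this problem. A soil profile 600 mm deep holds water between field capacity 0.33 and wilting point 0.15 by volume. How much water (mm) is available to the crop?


AW = (FC - WP) * D
   = (0.33 - 0.15) * 600
   = 0.18 * 600
   = 108 mm


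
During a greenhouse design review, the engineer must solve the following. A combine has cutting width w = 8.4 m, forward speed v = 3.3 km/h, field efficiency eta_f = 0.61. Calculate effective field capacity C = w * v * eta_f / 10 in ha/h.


C = w * v * eta_f / 10
  = 8.4 * 3.3 * 0.61 / 10
  = 16.91 / 10
  = 1.69 ha/h


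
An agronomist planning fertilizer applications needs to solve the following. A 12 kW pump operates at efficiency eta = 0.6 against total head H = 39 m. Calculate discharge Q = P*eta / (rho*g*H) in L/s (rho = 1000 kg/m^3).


Q = (P * 1000 * eta) / (rho * g * H)
  = (12 * 1000 * 0.6) / (1000 * 9.81 * 39)
  = 7200 / 382590
  = 0.01882 m^3/s = 18.82 L/s


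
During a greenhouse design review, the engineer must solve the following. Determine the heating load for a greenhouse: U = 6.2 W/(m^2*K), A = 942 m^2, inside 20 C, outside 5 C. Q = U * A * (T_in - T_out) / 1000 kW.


dT = 20 - (5) = 15 K
Q = U * A * dT
  = 6.2 * 942 * 15
  = 87606 W = 87.61 kW


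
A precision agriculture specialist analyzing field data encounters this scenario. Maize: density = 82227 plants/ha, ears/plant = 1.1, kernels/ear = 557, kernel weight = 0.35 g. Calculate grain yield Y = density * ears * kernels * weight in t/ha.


Y = density * ears * kernels * kw
  = 82227 * 1.1 * 557 * 0.35 g/ha
  = 17633169.02 g/ha
  = 17633.17 kg/ha = 17.63 t/ha


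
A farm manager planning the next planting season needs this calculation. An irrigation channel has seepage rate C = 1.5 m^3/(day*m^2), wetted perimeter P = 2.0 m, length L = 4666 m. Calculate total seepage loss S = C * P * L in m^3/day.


S = C * P * L
  = 1.5 * 2.0 * 4666
  = 13998 m^3/day


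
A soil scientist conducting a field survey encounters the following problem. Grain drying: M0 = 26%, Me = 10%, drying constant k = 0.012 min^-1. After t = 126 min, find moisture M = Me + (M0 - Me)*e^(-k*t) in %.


M = Me + (M0 - Me) * e^(-k*t)
  = 10 + (26 - 10) * e^(-0.012*126)
  = 10 + 16 * e^(-1.512)
  = 10 + 16 * 0.22047
  = 10 + 3.5275
  = 13.53%


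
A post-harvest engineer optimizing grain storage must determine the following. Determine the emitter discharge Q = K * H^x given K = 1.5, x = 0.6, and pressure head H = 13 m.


Q = K * H^x
  = 1.5 * 13^0.6
  = 1.5 * 4.6598
  = 6.99 L/h


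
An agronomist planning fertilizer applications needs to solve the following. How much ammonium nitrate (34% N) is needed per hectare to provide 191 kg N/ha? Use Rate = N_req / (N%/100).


Rate = N_required / (N_content / 100)
     = 191 / (34 / 100)
     = 191 / 0.34
     = 561.76 kg/ha


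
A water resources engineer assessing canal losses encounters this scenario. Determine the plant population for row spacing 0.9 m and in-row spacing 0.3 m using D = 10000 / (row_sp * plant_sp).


D = 10000 / (row_sp * plant_sp)
  = 10000 / (0.9 * 0.3)
  = 10000 / 0.2700
  = 37037.04 plants/ha


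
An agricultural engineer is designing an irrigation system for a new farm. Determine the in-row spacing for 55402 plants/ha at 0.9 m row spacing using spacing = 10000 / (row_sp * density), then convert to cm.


spacing = 10000 / (row_sp * density)
        = 10000 / (0.9 * 55402)
        = 10000 / 49861.80
        = 0.20055 m = 20.06 cm


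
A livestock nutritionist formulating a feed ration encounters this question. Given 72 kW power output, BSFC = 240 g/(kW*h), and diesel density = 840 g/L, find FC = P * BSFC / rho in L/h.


FC = P * BSFC / rho_fuel
   = 72 * 240 / 840
   = 17280 / 840
   = 20.57 L/h


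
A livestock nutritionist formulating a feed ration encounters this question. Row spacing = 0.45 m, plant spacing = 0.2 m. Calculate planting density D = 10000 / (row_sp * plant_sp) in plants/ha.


D = 10000 / (row_sp * plant_sp)
  = 10000 / (0.45 * 0.2)
  = 10000 / 0.0900
  = 111111.11 plants/ha


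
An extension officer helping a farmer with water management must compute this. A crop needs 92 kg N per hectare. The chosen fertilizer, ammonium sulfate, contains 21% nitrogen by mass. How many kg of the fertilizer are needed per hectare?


Rate = N_required / (N_content / 100)
     = 92 / (21 / 100)
     = 92 / 0.21
     = 438.10 kg/ha


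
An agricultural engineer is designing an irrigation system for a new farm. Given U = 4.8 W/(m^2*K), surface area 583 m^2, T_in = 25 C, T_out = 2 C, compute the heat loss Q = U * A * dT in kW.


dT = 25 - (2) = 23 K
Q = U * A * dT
  = 4.8 * 583 * 23
  = 64363.20 W = 64.36 kW


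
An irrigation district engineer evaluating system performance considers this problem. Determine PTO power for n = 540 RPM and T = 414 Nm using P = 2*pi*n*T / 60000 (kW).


P = 2*pi*n*T / 60000
  = 2*pi * 540 * 414 / 60000
  = 1404668.91 / 60000
  = 23.41 kW


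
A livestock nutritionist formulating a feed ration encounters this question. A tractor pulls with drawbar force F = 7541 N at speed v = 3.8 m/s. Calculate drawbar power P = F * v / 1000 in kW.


P = F * v / 1000
  = 7541 * 3.8 / 1000
  = 28655.80 / 1000
  = 28.66 kW


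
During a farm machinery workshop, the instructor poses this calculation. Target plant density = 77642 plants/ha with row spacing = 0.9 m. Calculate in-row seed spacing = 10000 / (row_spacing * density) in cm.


spacing = 10000 / (row_sp * density)
        = 10000 / (0.9 * 77642)
        = 10000 / 69877.80
        = 0.14311 m = 14.31 cm


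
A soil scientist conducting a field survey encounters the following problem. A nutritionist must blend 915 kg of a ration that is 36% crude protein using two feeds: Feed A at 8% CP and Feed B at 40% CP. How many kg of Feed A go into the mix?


parts_A = CP_b - target = 40 - 36 = 4
parts_B = target - CP_a = 36 - 8 = 28
total_parts = 4 + 28 = 32
Feed A = 915 * 4 / 32 = 114.38 kg
Feed B = 915 * 28 / 32 = 800.63 kg

114.38 kg


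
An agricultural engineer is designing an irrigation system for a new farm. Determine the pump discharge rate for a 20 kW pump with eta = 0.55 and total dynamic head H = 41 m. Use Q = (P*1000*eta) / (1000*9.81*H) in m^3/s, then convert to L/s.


Q = (P * 1000 * eta) / (rho * g * H)
  = (20 * 1000 * 0.55) / (1000 * 9.81 * 41)
  = 11000 / 402210
  = 0.02735 m^3/s = 27.35 L/s


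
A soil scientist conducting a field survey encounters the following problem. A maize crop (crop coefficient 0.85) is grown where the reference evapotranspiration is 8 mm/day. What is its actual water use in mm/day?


ETc = Kc * ET0
    = 0.85 * 8
    = 6.80 mm/day


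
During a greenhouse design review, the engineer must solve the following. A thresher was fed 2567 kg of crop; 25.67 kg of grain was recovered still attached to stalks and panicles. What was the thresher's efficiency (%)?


eta = (total - unthreshed) / total * 100
    = (2567 - 25.67) / 2567 * 100
    = 2541.33 / 2567 * 100
    = 99%


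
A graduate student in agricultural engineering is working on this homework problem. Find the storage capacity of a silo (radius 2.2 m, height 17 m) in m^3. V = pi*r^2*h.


V = pi * r^2 * h
  = pi * 2.2^2 * 17
  = pi * 4.84 * 17
  = 258.49 m^3


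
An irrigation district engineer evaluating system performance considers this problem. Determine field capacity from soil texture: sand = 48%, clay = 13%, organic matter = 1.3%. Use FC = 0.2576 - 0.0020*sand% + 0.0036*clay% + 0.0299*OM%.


FC = 0.2576 - 0.0020*48 + 0.0036*13 + 0.0299*1.3
   = 0.2576 - 0.0960 + 0.0468 + 0.0389
   = 0.2473


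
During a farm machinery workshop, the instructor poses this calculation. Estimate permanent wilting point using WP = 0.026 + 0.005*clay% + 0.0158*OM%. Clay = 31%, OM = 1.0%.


WP = 0.026 + 0.005*31 + 0.0158*1.0
   = 0.026 + 0.1550 + 0.0158
   = 0.1968


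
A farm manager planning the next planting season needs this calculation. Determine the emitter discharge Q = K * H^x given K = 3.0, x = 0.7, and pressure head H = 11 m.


Q = K * H^x
  = 3.0 * 11^0.7
  = 3.0 * 5.3577
  = 16.07 L/h


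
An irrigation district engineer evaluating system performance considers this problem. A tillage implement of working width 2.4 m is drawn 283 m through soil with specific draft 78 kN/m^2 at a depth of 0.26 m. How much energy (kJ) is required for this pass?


E = k * d * w * L
  = 78 * 0.26 * 2.4 * 283
  = 13774.18 kJ


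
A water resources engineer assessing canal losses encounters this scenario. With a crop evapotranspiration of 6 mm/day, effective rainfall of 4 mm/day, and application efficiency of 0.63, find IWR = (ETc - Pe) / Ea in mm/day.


IWR = (ETc - Pe) / Ea
    = (6 - 4) / 0.63
    = 2 / 0.63
    = 3.17 mm/day


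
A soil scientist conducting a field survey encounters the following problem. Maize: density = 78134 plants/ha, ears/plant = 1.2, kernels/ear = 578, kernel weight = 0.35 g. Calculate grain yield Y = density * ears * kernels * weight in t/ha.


Y = density * ears * kernels * kw
  = 78134 * 1.2 * 578 * 0.35 g/ha
  = 18967809.84 g/ha
  = 18967.81 kg/ha = 18.97 t/ha


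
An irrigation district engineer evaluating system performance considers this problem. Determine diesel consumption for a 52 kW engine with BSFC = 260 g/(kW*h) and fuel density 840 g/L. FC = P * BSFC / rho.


FC = P * BSFC / rho_fuel
   = 52 * 260 / 840
   = 13520 / 840
   = 16.10 L/h


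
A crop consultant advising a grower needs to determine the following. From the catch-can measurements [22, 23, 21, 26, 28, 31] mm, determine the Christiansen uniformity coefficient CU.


xbar = 151 / 6 = 25.167
sum|xi - xbar| = 19
CU = 100 * (1 - 19 / (6 * 25.167))
   = 100 * (1 - 0.1258)
   = 87.42%


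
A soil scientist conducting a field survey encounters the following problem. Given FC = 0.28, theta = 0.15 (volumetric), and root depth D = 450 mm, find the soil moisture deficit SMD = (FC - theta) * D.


SMD = (FC - theta) * D
    = (0.28 - 0.15) * 450
    = 0.130 * 450
    = 58.50 mm


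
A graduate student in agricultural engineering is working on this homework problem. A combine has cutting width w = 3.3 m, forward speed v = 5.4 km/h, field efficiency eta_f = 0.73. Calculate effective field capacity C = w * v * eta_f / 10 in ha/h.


C = w * v * eta_f / 10
  = 3.3 * 5.4 * 0.73 / 10
  = 13.01 / 10
  = 1.30 ha/h


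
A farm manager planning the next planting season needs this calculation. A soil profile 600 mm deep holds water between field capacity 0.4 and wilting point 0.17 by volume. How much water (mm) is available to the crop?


AW = (FC - WP) * D
   = (0.4 - 0.17) * 600
   = 0.23 * 600
   = 138 mm


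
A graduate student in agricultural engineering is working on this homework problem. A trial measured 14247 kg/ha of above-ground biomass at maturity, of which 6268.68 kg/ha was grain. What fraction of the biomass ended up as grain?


HI = grain_yield / biomass
   = 6268.68 / 14247
   = 0.44


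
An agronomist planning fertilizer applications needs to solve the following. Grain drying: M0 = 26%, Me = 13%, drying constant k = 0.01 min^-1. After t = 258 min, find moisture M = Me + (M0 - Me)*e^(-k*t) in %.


M = Me + (M0 - Me) * e^(-k*t)
  = 13 + (26 - 13) * e^(-0.01*258)
  = 13 + 13 * e^(-2.580)
  = 13 + 13 * 0.07577
  = 13 + 0.9851
  = 13.99%


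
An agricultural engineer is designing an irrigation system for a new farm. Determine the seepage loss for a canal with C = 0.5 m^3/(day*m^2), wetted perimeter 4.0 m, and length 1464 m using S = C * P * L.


S = C * P * L
  = 0.5 * 4.0 * 1464
  = 2928 m^3/day


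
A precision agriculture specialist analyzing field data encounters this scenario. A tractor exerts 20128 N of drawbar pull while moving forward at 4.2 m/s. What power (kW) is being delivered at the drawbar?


P = F * v / 1000
  = 20128 * 4.2 / 1000
  = 84537.60 / 1000
  = 84.54 kW


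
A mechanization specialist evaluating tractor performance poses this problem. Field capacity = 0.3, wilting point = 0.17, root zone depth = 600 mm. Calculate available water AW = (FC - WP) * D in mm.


AW = (FC - WP) * D
   = (0.3 - 0.17) * 600
   = 0.13 * 600
   = 78 mm


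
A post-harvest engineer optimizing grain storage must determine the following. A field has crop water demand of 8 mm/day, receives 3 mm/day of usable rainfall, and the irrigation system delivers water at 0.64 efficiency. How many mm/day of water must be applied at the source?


IWR = (ETc - Pe) / Ea
    = (8 - 3) / 0.64
    = 5 / 0.64
    = 7.81 mm/day


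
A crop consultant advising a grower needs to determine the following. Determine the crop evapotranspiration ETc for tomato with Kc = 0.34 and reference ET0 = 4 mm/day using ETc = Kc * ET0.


ETc = Kc * ET0
    = 0.34 * 4
    = 1.36 mm/day


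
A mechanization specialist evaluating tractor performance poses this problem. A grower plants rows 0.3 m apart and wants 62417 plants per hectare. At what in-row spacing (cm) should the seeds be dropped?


spacing = 10000 / (row_sp * density)
        = 10000 / (0.3 * 62417)
        = 10000 / 18725.10
        = 0.53404 m = 53.40 cm


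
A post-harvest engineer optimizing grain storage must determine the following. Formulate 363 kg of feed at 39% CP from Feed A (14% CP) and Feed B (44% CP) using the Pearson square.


parts_A = CP_b - target = 44 - 39 = 5
parts_B = target - CP_a = 39 - 14 = 25
total_parts = 5 + 25 = 30
Feed A = 363 * 5 / 30 = 60.50 kg
Feed B = 363 * 25 / 30 = 302.50 kg

60.50 kg


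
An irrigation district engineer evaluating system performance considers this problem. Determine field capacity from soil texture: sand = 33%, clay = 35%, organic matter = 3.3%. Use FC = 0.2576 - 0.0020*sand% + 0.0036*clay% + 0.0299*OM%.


FC = 0.2576 - 0.0020*33 + 0.0036*35 + 0.0299*3.3
   = 0.2576 - 0.0660 + 0.1260 + 0.0987
   = 0.4163


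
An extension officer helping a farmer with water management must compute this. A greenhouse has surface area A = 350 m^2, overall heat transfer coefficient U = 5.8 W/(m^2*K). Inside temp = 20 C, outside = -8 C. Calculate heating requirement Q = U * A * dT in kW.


dT = 20 - (-8) = 28 K
Q = U * A * dT
  = 5.8 * 350 * 28
  = 56840 W = 56.84 kW


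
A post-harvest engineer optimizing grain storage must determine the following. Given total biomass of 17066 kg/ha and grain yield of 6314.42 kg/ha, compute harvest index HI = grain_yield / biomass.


HI = grain_yield / biomass
   = 6314.42 / 17066
   = 0.37


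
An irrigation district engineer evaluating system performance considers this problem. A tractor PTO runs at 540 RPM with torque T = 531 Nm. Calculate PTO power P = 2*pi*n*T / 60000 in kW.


P = 2*pi*n*T / 60000
  = 2*pi * 540 * 531 / 60000
  = 1801640.55 / 60000
  = 30.03 kW


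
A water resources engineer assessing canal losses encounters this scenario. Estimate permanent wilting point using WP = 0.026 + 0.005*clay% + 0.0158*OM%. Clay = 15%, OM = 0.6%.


WP = 0.026 + 0.005*15 + 0.0158*0.6
   = 0.026 + 0.0750 + 0.0095
   = 0.1105


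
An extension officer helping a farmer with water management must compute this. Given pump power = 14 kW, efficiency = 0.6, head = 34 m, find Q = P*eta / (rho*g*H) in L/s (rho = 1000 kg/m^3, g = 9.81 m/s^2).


Q = (P * 1000 * eta) / (rho * g * H)
  = (14 * 1000 * 0.6) / (1000 * 9.81 * 34)
  = 8400 / 333540
  = 0.02518 m^3/s = 25.18 L/s


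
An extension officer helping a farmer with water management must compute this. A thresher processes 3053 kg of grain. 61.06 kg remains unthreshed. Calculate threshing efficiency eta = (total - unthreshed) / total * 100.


eta = (total - unthreshed) / total * 100
    = (3053 - 61.06) / 3053 * 100
    = 2991.94 / 3053 * 100
    = 98%


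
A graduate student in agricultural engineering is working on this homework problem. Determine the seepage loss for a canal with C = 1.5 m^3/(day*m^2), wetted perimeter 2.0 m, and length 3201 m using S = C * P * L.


S = C * P * L
  = 1.5 * 2.0 * 3201
  = 9603 m^3/day


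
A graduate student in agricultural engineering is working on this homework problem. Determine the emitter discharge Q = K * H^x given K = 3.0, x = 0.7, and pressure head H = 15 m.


Q = K * H^x
  = 3.0 * 15^0.7
  = 3.0 * 6.6568
  = 19.97 L/h


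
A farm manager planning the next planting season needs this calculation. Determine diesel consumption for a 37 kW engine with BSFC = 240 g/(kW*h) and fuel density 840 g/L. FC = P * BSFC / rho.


FC = P * BSFC / rho_fuel
   = 37 * 240 / 840
   = 8880 / 840
   = 10.57 L/h


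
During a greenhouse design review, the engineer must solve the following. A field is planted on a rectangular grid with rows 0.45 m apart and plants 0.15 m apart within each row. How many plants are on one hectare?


D = 10000 / (row_sp * plant_sp)
  = 10000 / (0.45 * 0.15)
  = 10000 / 0.0675
  = 148148.15 plants/ha


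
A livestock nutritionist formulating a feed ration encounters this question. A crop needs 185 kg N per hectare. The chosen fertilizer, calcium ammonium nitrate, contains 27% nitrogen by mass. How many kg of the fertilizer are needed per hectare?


Rate = N_required / (N_content / 100)
     = 185 / (27 / 100)
     = 185 / 0.27
     = 685.19 kg/ha


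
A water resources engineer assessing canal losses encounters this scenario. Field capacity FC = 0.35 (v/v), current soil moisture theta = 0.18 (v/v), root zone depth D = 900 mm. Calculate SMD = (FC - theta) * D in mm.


SMD = (FC - theta) * D
    = (0.35 - 0.18) * 900
    = 0.170 * 900
    = 153 mm


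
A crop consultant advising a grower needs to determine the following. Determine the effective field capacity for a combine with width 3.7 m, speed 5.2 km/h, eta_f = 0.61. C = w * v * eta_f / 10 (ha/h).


C = w * v * eta_f / 10
  = 3.7 * 5.2 * 0.61 / 10
  = 11.74 / 10
  = 1.17 ha/h


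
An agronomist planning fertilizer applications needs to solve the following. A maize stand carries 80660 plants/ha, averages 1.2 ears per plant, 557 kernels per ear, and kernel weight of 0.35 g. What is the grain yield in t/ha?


Y = density * ears * kernels * kw
  = 80660 * 1.2 * 557 * 0.35 g/ha
  = 18869600.40 g/ha
  = 18869.60 kg/ha = 18.87 t/ha


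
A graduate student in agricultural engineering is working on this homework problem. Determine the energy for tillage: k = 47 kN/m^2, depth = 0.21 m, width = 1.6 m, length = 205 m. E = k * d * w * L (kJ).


E = k * d * w * L
  = 47 * 0.21 * 1.6 * 205
  = 3237.36 kJ


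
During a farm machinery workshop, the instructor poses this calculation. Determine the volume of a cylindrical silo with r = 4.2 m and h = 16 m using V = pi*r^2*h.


V = pi * r^2 * h
  = pi * 4.2^2 * 16
  = pi * 17.64 * 16
  = 886.68 m^3


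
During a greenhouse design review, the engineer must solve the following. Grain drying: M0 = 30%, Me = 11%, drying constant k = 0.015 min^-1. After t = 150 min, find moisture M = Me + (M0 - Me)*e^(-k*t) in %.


M = Me + (M0 - Me) * e^(-k*t)
  = 11 + (30 - 11) * e^(-0.015*150)
  = 11 + 19 * e^(-2.250)
  = 11 + 19 * 0.10540
  = 11 + 2.0026
  = 13.00%


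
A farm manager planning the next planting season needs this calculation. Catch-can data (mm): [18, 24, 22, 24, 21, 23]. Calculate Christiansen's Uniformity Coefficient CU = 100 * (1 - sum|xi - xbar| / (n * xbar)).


xbar = 132 / 6 = 22
sum|xi - xbar| = 10
CU = 100 * (1 - 10 / (6 * 22))
   = 100 * (1 - 0.0758)
   = 92.42%


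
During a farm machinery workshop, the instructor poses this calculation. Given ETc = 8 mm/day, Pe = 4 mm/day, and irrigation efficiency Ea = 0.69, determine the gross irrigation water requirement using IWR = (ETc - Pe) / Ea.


IWR = (ETc - Pe) / Ea
    = (8 - 4) / 0.69
    = 4 / 0.69
    = 5.80 mm/day


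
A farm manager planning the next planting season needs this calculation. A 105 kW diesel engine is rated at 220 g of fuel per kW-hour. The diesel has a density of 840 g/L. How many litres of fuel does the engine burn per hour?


FC = P * BSFC / rho_fuel
   = 105 * 220 / 840
   = 23100 / 840
   = 27.50 L/h


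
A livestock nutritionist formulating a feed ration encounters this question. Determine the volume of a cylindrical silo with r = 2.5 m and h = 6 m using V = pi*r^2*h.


V = pi * r^2 * h
  = pi * 2.5^2 * 6
  = pi * 6.25 * 6
  = 117.81 m^3


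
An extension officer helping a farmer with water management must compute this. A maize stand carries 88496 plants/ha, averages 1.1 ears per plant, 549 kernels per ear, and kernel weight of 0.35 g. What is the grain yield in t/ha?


Y = density * ears * kernels * kw
  = 88496 * 1.1 * 549 * 0.35 g/ha
  = 18704957.04 g/ha
  = 18704.96 kg/ha = 18.70 t/ha


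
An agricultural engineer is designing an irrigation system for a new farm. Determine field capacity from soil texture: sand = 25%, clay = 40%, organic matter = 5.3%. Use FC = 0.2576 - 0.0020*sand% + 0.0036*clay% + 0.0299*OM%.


FC = 0.2576 - 0.0020*25 + 0.0036*40 + 0.0299*5.3
   = 0.2576 - 0.0500 + 0.1440 + 0.1585
   = 0.5101


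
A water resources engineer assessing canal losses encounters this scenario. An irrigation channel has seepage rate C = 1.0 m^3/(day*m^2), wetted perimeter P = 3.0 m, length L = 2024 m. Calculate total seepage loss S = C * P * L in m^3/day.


S = C * P * L
  = 1.0 * 3.0 * 2024
  = 6072 m^3/day


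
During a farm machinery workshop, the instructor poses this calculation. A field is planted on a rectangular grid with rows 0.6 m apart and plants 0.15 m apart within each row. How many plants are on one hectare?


D = 10000 / (row_sp * plant_sp)
  = 10000 / (0.6 * 0.15)
  = 10000 / 0.0900
  = 111111.11 plants/ha


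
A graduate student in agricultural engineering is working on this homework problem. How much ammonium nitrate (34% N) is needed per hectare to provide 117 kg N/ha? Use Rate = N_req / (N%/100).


Rate = N_required / (N_content / 100)
     = 117 / (34 / 100)
     = 117 / 0.34
     = 344.12 kg/ha


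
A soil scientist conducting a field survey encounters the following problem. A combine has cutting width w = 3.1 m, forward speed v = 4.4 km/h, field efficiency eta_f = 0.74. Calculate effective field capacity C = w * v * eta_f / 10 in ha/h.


C = w * v * eta_f / 10
  = 3.1 * 4.4 * 0.74 / 10
  = 10.09 / 10
  = 1.01 ha/h


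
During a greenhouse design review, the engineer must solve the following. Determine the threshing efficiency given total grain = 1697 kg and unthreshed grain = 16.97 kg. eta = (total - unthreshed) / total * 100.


eta = (total - unthreshed) / total * 100
    = (1697 - 16.97) / 1697 * 100
    = 1680.03 / 1697 * 100
    = 99%


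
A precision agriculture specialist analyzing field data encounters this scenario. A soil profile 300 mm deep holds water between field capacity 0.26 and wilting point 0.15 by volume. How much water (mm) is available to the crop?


AW = (FC - WP) * D
   = (0.26 - 0.15) * 300
   = 0.11 * 300
   = 33 mm


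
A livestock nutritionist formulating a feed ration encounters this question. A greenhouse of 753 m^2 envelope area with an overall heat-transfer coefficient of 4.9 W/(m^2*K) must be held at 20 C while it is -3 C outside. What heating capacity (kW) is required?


dT = 20 - (-3) = 23 K
Q = U * A * dT
  = 4.9 * 753 * 23
  = 84863.10 W = 84.86 kW


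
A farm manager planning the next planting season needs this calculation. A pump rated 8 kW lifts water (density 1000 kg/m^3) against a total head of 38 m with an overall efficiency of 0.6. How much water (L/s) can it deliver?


Q = (P * 1000 * eta) / (rho * g * H)
  = (8 * 1000 * 0.6) / (1000 * 9.81 * 38)
  = 4800 / 372780
  = 0.01288 m^3/s = 12.88 L/s


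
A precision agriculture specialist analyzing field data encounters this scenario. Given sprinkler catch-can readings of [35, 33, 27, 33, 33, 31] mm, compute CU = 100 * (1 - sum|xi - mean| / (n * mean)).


xbar = 192 / 6 = 32
sum|xi - xbar| = 12
CU = 100 * (1 - 12 / (6 * 32))
   = 100 * (1 - 0.0625)
   = 93.75%


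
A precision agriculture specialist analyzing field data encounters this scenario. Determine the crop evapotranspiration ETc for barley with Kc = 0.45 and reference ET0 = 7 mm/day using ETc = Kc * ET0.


ETc = Kc * ET0
    = 0.45 * 7
    = 3.15 mm/day


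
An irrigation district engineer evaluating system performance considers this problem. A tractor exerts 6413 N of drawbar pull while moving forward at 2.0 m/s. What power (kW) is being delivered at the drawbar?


P = F * v / 1000
  = 6413 * 2.0 / 1000
  = 12826 / 1000
  = 12.83 kW


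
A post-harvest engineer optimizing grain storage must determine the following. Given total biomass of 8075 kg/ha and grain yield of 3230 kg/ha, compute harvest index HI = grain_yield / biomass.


HI = grain_yield / biomass
   = 3230 / 8075
   = 0.40


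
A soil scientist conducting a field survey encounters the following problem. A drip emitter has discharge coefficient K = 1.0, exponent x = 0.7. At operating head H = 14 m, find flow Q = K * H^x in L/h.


Q = K * H^x
  = 1.0 * 14^0.7
  = 1.0 * 6.3429
  = 6.34 L/h


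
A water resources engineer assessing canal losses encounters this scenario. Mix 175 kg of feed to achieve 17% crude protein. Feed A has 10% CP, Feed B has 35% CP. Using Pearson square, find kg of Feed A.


parts_A = CP_b - target = 35 - 17 = 18
parts_B = target - CP_a = 17 - 10 = 7
total_parts = 18 + 7 = 25
Feed A = 175 * 18 / 25 = 126 kg
Feed B = 175 * 7 / 25 = 49 kg

126 kg


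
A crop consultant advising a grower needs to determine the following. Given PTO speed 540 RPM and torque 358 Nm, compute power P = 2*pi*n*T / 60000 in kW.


P = 2*pi*n*T / 60000
  = 2*pi * 540 * 358 / 60000
  = 1214665.38 / 60000
  = 20.24 kW


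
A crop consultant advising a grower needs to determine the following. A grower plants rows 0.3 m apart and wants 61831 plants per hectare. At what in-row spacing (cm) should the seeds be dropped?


spacing = 10000 / (row_sp * density)
        = 10000 / (0.3 * 61831)
        = 10000 / 18549.30
        = 0.53910 m = 53.91 cm


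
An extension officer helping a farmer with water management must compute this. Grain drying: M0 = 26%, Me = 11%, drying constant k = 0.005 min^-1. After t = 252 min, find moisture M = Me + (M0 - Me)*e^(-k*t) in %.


M = Me + (M0 - Me) * e^(-k*t)
  = 11 + (26 - 11) * e^(-0.005*252)
  = 11 + 15 * e^(-1.260)
  = 11 + 15 * 0.28365
  = 11 + 4.2548
  = 15.25%


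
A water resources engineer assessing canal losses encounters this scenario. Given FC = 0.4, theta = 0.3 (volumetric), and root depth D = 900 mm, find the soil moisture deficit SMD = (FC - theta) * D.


SMD = (FC - theta) * D
    = (0.4 - 0.3) * 900
    = 0.100 * 900
    = 90 mm


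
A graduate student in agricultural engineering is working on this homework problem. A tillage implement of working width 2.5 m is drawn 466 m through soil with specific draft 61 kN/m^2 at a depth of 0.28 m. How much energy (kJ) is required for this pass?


E = k * d * w * L
  = 61 * 0.28 * 2.5 * 466
  = 19898.20 kJ


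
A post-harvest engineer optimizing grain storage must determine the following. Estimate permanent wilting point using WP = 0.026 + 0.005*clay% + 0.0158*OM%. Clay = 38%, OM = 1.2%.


WP = 0.026 + 0.005*38 + 0.0158*1.2
   = 0.026 + 0.1900 + 0.0190
   = 0.2350


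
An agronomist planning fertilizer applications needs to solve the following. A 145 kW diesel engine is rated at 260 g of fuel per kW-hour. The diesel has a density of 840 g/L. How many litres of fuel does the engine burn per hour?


FC = P * BSFC / rho_fuel
   = 145 * 260 / 840
   = 37700 / 840
   = 44.88 L/h


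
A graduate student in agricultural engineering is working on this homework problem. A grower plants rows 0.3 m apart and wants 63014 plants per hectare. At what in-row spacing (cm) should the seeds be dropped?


spacing = 10000 / (row_sp * density)
        = 10000 / (0.3 * 63014)
        = 10000 / 18904.20
        = 0.52898 m = 52.90 cm


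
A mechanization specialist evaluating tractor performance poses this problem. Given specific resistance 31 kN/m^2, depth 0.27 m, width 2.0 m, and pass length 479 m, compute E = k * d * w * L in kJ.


E = k * d * w * L
  = 31 * 0.27 * 2.0 * 479
  = 8018.46 kJ


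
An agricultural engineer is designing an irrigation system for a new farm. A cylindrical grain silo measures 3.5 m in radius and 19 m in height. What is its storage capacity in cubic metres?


V = pi * r^2 * h
  = pi * 3.5^2 * 19
  = pi * 12.25 * 19
  = 731.21 m^3


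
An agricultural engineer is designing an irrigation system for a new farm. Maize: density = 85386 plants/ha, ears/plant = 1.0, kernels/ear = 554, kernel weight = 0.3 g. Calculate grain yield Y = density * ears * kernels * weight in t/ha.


Y = density * ears * kernels * kw
  = 85386 * 1.0 * 554 * 0.3 g/ha
  = 14191153.20 g/ha
  = 14191.15 kg/ha = 14.19 t/ha


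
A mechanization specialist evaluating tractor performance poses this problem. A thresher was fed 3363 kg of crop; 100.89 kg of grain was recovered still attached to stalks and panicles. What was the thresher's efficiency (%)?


eta = (total - unthreshed) / total * 100
    = (3363 - 100.89) / 3363 * 100
    = 3262.11 / 3363 * 100
    = 97%


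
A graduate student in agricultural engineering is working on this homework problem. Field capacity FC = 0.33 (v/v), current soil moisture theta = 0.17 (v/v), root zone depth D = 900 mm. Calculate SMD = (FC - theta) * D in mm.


SMD = (FC - theta) * D
    = (0.33 - 0.17) * 900
    = 0.160 * 900
    = 144 mm


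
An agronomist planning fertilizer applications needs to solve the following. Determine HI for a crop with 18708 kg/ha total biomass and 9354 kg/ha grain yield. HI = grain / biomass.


HI = grain_yield / biomass
   = 9354 / 18708
   = 0.50


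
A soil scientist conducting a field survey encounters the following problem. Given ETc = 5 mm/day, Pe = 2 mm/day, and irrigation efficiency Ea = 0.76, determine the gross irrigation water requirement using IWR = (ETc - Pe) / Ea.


IWR = (ETc - Pe) / Ea
    = (5 - 2) / 0.76
    = 3 / 0.76
    = 3.95 mm/day


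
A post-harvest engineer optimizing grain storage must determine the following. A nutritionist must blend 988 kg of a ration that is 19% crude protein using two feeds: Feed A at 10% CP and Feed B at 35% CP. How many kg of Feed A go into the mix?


parts_A = CP_b - target = 35 - 19 = 16
parts_B = target - CP_a = 19 - 10 = 9
total_parts = 16 + 9 = 25
Feed A = 988 * 16 / 25 = 632.32 kg
Feed B = 988 * 9 / 25 = 355.68 kg

632.32 kg


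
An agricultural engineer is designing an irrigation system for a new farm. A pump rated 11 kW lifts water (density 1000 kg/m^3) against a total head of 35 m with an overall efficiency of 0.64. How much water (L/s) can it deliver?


Q = (P * 1000 * eta) / (rho * g * H)
  = (11 * 1000 * 0.64) / (1000 * 9.81 * 35)
  = 7040 / 343350
  = 0.02050 m^3/s = 20.50 L/s


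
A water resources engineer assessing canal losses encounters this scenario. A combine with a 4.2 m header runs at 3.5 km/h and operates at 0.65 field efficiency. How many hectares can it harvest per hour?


C = w * v * eta_f / 10
  = 4.2 * 3.5 * 0.65 / 10
  = 9.56 / 10
  = 0.96 ha/h


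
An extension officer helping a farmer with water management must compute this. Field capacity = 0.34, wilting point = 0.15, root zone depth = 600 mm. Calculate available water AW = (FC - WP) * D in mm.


AW = (FC - WP) * D
   = (0.34 - 0.15) * 600
   = 0.19 * 600
   = 114 mm


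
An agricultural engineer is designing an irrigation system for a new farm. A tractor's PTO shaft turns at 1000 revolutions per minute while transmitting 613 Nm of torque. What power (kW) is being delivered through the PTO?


P = 2*pi*n*T / 60000
  = 2*pi * 1000 * 613 / 60000
  = 3851592.59 / 60000
  = 64.19 kW


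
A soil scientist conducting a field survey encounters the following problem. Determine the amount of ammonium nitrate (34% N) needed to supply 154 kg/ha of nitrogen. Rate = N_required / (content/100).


Rate = N_required / (N_content / 100)
     = 154 / (34 / 100)
     = 154 / 0.34
     = 452.94 kg/ha


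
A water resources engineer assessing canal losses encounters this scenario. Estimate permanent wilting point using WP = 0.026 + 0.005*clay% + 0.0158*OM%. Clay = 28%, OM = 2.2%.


WP = 0.026 + 0.005*28 + 0.0158*2.2
   = 0.026 + 0.1400 + 0.0348
   = 0.2008


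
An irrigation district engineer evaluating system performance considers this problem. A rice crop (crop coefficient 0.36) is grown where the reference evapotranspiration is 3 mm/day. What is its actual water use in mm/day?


ETc = Kc * ET0
    = 0.36 * 3
    = 1.08 mm/day


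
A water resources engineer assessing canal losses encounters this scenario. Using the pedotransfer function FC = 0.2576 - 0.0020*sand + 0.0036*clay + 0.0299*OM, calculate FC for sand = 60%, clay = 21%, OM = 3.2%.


FC = 0.2576 - 0.0020*60 + 0.0036*21 + 0.0299*3.2
   = 0.2576 - 0.1200 + 0.0756 + 0.0957
   = 0.3089


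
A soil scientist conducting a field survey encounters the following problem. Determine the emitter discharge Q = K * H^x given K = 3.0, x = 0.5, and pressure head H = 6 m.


Q = K * H^x
  = 3.0 * 6^0.5
  = 3.0 * 2.4495
  = 7.35 L/h


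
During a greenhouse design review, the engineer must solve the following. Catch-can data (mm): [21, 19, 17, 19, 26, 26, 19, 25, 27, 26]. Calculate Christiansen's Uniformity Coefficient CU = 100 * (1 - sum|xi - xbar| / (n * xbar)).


xbar = 225 / 10 = 22.500
sum|xi - xbar| = 35
CU = 100 * (1 - 35 / (10 * 22.500))
   = 100 * (1 - 0.1556)
   = 84.44%


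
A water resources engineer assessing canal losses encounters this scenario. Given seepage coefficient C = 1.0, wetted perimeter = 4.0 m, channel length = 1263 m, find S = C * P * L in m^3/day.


S = C * P * L
  = 1.0 * 4.0 * 1263
  = 5052 m^3/day


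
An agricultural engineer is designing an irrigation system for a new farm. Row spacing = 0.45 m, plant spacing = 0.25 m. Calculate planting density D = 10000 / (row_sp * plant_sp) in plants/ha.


D = 10000 / (row_sp * plant_sp)
  = 10000 / (0.45 * 0.25)
  = 10000 / 0.1125
  = 88888.89 plants/ha


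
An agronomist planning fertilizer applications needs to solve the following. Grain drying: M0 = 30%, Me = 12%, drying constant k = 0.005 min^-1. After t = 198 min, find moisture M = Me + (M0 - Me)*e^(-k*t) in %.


M = Me + (M0 - Me) * e^(-k*t)
  = 12 + (30 - 12) * e^(-0.005*198)
  = 12 + 18 * e^(-0.990)
  = 12 + 18 * 0.37158
  = 12 + 6.6884
  = 18.69%
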